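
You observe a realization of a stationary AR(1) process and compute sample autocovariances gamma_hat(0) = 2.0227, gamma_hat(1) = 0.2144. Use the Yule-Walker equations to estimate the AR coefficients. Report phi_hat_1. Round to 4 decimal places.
\hat\phi_{1} = 0.1060

The Yule-Walker equations for an AR(p) process read, in matrix form,
  Gamma_p phi = r_p,   with   (Gamma_p)_{ij} = gamma(|i - j|),
                       (r_p)_i = gamma(i),   i,j = 1..p.
Substitute the sample gammas (Toeplitz matrix and right-hand side of size 1):
  Gamma_p = [[2.0227]]
  r_p     = [0.2144]
With p = 1 this is the single equation gamma(0) phi_1 = gamma(1):
  phi_hat_1 = gamma(1) / gamma(0) = 0.2144 / 2.0227 = 0.1060.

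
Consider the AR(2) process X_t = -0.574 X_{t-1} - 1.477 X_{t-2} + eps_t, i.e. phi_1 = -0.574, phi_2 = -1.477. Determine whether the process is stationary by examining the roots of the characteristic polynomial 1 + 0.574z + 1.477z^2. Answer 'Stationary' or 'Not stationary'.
\text{Not stationary}

The AR(p) characteristic polynomial is P(z) = 1 + 0.574z + 1.477z^2.
Stationarity requires all roots to lie outside the unit circle, i.e. |z| > 1 for every root.
Set 1 + (0.574) z + (1.477) z^2 = 0, i.e. a z^2 + b z + c = 0 with a = 1.477, b = 0.574, c = 1.
Discriminant D = b^2 - 4ac = (0.574)^2 - 4*(1.477)*1 = 0.329476 - (5.908) = -5.578524.
D < 0, so the roots are the complex-conjugate pair z = (-b +/- i sqrt(-D)) / (2a) = -0.1943 +/- 0.7996i.
For a conjugate pair |z|^2 = z * conj(z) = (product of roots) = c/a = 1/(1.477) = 0.677048, so |z| = sqrt(0.677048) = 0.8228 for both roots.
Moduli of all roots: 0.8228, 0.8228.
All moduli strictly greater than 1? No.
Verdict: Not stationary.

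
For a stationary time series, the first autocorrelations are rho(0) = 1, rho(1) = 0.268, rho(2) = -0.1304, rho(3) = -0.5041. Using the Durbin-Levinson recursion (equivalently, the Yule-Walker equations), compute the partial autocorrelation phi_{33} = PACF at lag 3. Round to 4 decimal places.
\phi_{33} = -0.4560

The PACF at lag k is phi_{kk}, the last component of the solution
to the Yule-Walker system G_k phi = r_k where
  (G_k)_{ij} = rho(|i - j|), (r_k)_i = rho(i), i,j = 1..k.
Equivalently, Durbin-Levinson gives phi_{kk} iteratively:
  phi_{11} = rho(1)
  phi_{kk} = [rho(k) - sum_{j=1..k-1} phi_{k-1,j} rho(k-j)]
            / [1 - sum_{j=1..k-1} phi_{k-1,j} rho(j)],
  phi_{k,j} = phi_{k-1,j} - phi_{kk} phi_{k-1,k-j},  j = 1..k-1.
Step k = 1:
  phi_11 = rho(1) = 0.268.
Step k = 2:
  phi_22 = [rho(2) - phi_11 rho(1)] / [1 - phi_11 rho(1)] = [-0.1304 - (0.268)(0.268)] / [1 - (0.268)(0.268)]
         = -0.202224 / 0.928176 = -0.217872.
  Update: phi_21 = phi_11 - phi_22 phi_11 = 0.268 - (-0.217872)(0.268) = 0.32639.
Step k = 3:
  phi_33 = [rho(3) - phi_21 rho(2) - phi_22 rho(1)] / [1 - phi_21 rho(1) - phi_22 rho(2)]
    numerator   = -0.5041 - (0.32639)(-0.1304) - (-0.217872)(0.268) = -0.40314894
    denominator = 1 - (0.32639)(0.268) - (-0.217872)(-0.1304) = 0.88411696
  phi_33 = -0.40314894 / 0.88411696 = -0.456.
Therefore phi_{33} = -0.4560.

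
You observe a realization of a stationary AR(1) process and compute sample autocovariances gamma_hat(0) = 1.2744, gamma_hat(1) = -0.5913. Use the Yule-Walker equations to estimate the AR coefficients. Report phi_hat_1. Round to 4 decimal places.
\hat\phi_{1} = -0.4640

The Yule-Walker equations for an AR(p) process read, in matrix form,
  Gamma_p phi = r_p,   with   (Gamma_p)_{ij} = gamma(|i - j|),
                       (r_p)_i = gamma(i),   i,j = 1..p.
Substitute the sample gammas (Toeplitz matrix and right-hand side of size 1):
  Gamma_p = [[1.2744]]
  r_p     = [-0.5913]
With p = 1 this is the single equation gamma(0) phi_1 = gamma(1):
  phi_hat_1 = gamma(1) / gamma(0) = -0.5913 / 1.2744 = -0.4640.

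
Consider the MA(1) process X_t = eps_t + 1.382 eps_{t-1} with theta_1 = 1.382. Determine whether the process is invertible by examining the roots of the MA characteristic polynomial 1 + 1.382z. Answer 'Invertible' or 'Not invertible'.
\text{Not invertible}

The MA(q) characteristic polynomial is P(z) = 1 + 1.382z.
Invertibility requires all roots to lie outside the unit circle, i.e. |z| > 1 for every root.
This is linear in z: 1 + (1.382) z = 0  =>  z = -1/(1.382) = -0.723589,  |z| = 0.723589.
Moduli of all roots: 0.7236.
All moduli strictly greater than 1? No.
Verdict: Not invertible.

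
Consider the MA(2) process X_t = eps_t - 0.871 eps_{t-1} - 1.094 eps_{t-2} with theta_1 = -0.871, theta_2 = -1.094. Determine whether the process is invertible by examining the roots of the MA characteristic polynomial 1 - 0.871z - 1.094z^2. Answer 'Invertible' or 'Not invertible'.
\text{Not invertible}

The MA(q) characteristic polynomial is P(z) = 1 - 0.871z - 1.094z^2.
Invertibility requires all roots to lie outside the unit circle, i.e. |z| > 1 for every root.
Set 1 + (-0.871) z + (-1.094) z^2 = 0, i.e. a z^2 + b z + c = 0 with a = -1.094, b = -0.871, c = 1.
Discriminant D = b^2 - 4ac = (-0.871)^2 - 4*(-1.094)*1 = 0.758641 - (-4.376) = 5.134641.
D >= 0, so the roots are real: z = (-b +/- sqrt(D)) / (2a) = (0.871 +/- 2.265975) / (-2.188).
  z_1 = (0.871 + 2.265975) / (-2.188) = -1.4337,   |z_1| = 1.4337.
  z_2 = (0.871 - 2.265975) / (-2.188) = 0.6376,   |z_2| = 0.6376.
Moduli of all roots: 1.4337, 0.6376.
All moduli strictly greater than 1? No.
Verdict: Not invertible.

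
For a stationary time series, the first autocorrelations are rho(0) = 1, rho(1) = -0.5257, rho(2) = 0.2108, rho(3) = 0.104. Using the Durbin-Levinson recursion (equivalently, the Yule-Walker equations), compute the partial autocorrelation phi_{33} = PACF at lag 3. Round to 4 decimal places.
\phi_{33} = 0.2469

The PACF at lag k is phi_{kk}, the last component of the solution
to the Yule-Walker system G_k phi = r_k where
  (G_k)_{ij} = rho(|i - j|), (r_k)_i = rho(i), i,j = 1..k.
Equivalently, Durbin-Levinson gives phi_{kk} iteratively:
  phi_{11} = rho(1)
  phi_{kk} = [rho(k) - sum_{j=1..k-1} phi_{k-1,j} rho(k-j)]
            / [1 - sum_{j=1..k-1} phi_{k-1,j} rho(j)],
  phi_{k,j} = phi_{k-1,j} - phi_{kk} phi_{k-1,k-j},  j = 1..k-1.
Step k = 1:
  phi_11 = rho(1) = -0.5257.
Step k = 2:
  phi_22 = [rho(2) - phi_11 rho(1)] / [1 - phi_11 rho(1)] = [0.2108 - (-0.5257)(-0.5257)] / [1 - (-0.5257)(-0.5257)]
         = -0.06556049 / 0.72363951 = -0.090598.
  Update: phi_21 = phi_11 - phi_22 phi_11 = -0.5257 - (-0.090598)(-0.5257) = -0.573328.
Step k = 3:
  phi_33 = [rho(3) - phi_21 rho(2) - phi_22 rho(1)] / [1 - phi_21 rho(1) - phi_22 rho(2)]
    numerator   = 0.104 - (-0.573328)(0.2108) - (-0.090598)(-0.5257) = 0.17722993
    denominator = 1 - (-0.573328)(-0.5257) - (-0.090598)(0.2108) = 0.71769984
  phi_33 = 0.17722993 / 0.71769984 = 0.2469.
Therefore phi_{33} = 0.2469.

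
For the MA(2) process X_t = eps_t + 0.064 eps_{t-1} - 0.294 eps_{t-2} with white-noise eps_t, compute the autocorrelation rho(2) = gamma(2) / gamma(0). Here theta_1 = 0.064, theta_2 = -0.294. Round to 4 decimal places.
\rho(2) = -0.2696

For an MA(q) process with theta_0 = 1, the autocovariance is
  gamma(k) = sigma^2 * sum_{i=0..q-k} theta_i * theta_{i+k},
and rho(k) = gamma(k) / gamma(0). Sigma^2 cancels.
  numerator   = (1)*(-0.294) = -0.294.
  denominator = (1)^2 + (0.064)^2 + (-0.294)^2 = 1.090532.
  rho(2) = -0.294 / 1.090532 = -0.2696.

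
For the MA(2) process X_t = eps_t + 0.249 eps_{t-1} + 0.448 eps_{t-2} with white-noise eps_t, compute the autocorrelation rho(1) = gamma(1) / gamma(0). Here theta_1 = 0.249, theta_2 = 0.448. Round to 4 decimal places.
\rho(1) = 0.2855

For an MA(q) process with theta_0 = 1, the autocovariance is
  gamma(k) = sigma^2 * sum_{i=0..q-k} theta_i * theta_{i+k},
and rho(k) = gamma(k) / gamma(0). Sigma^2 cancels.
  numerator   = (1)*(0.249) + (0.249)*(0.448) = 0.360552.
  denominator = (1)^2 + (0.249)^2 + (0.448)^2 = 1.262705.
  rho(1) = 0.360552 / 1.262705 = 0.2855.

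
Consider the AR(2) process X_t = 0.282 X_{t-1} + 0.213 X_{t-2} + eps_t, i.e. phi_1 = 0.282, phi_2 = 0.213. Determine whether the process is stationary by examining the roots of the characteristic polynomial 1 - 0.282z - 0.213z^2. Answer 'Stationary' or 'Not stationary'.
\text{Stationary}

The AR(p) characteristic polynomial is P(z) = 1 - 0.282z - 0.213z^2.
Stationarity requires all roots to lie outside the unit circle, i.e. |z| > 1 for every root.
Set 1 + (-0.282) z + (-0.213) z^2 = 0, i.e. a z^2 + b z + c = 0 with a = -0.213, b = -0.282, c = 1.
Discriminant D = b^2 - 4ac = (-0.282)^2 - 4*(-0.213)*1 = 0.079524 - (-0.852) = 0.931524.
D >= 0, so the roots are real: z = (-b +/- sqrt(D)) / (2a) = (0.282 +/- 0.965155) / (-0.426).
  z_1 = (0.282 + 0.965155) / (-0.426) = -2.9276,   |z_1| = 2.9276.
  z_2 = (0.282 - 0.965155) / (-0.426) = 1.6037,   |z_2| = 1.6037.
Moduli of all roots: 2.9276, 1.6037.
All moduli strictly greater than 1? Yes.
Verdict: Stationary.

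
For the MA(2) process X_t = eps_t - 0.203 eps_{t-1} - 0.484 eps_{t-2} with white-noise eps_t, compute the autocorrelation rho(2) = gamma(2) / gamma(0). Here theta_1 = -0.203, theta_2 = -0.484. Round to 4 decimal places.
\rho(2) = -0.3795

For an MA(q) process with theta_0 = 1, the autocovariance is
  gamma(k) = sigma^2 * sum_{i=0..q-k} theta_i * theta_{i+k},
and rho(k) = gamma(k) / gamma(0). Sigma^2 cancels.
  numerator   = (1)*(-0.484) = -0.484.
  denominator = (1)^2 + (-0.203)^2 + (-0.484)^2 = 1.275465.
  rho(2) = -0.484 / 1.275465 = -0.3795.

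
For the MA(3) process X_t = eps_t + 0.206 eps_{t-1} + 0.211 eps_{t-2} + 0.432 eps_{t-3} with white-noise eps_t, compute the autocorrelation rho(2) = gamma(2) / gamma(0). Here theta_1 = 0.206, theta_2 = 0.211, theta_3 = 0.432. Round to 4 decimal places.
\rho(2) = 0.2355

For an MA(q) process with theta_0 = 1, the autocovariance is
  gamma(k) = sigma^2 * sum_{i=0..q-k} theta_i * theta_{i+k},
and rho(k) = gamma(k) / gamma(0). Sigma^2 cancels.
  numerator   = (1)*(0.211) + (0.206)*(0.432) = 0.299992.
  denominator = (1)^2 + (0.206)^2 + (0.211)^2 + (0.432)^2 = 1.273581.
  rho(2) = 0.299992 / 1.273581 = 0.2355.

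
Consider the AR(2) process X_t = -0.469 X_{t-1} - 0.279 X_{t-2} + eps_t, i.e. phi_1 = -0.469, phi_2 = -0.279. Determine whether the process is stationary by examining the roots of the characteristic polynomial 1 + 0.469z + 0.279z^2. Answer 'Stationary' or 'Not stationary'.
\text{Stationary}

The AR(p) characteristic polynomial is P(z) = 1 + 0.469z + 0.279z^2.
Stationarity requires all roots to lie outside the unit circle, i.e. |z| > 1 for every root.
Set 1 + (0.469) z + (0.279) z^2 = 0, i.e. a z^2 + b z + c = 0 with a = 0.279, b = 0.469, c = 1.
Discriminant D = b^2 - 4ac = (0.469)^2 - 4*(0.279)*1 = 0.219961 - (1.116) = -0.896039.
D < 0, so the roots are the complex-conjugate pair z = (-b +/- i sqrt(-D)) / (2a) = -0.8405 +/- 1.6964i.
For a conjugate pair |z|^2 = z * conj(z) = (product of roots) = c/a = 1/(0.279) = 3.584229, so |z| = sqrt(3.584229) = 1.8932 for both roots.
Moduli of all roots: 1.8932, 1.8932.
All moduli strictly greater than 1? Yes.
Verdict: Stationary.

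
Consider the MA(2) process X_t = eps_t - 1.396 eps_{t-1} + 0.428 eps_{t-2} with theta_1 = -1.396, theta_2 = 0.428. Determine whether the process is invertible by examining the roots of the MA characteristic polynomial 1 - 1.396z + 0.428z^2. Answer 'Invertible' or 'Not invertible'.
\text{Invertible}

The MA(q) characteristic polynomial is P(z) = 1 - 1.396z + 0.428z^2.
Invertibility requires all roots to lie outside the unit circle, i.e. |z| > 1 for every root.
Set 1 + (-1.396) z + (0.428) z^2 = 0, i.e. a z^2 + b z + c = 0 with a = 0.428, b = -1.396, c = 1.
Discriminant D = b^2 - 4ac = (-1.396)^2 - 4*(0.428)*1 = 1.948816 - (1.712) = 0.236816.
D >= 0, so the roots are real: z = (-b +/- sqrt(D)) / (2a) = (1.396 +/- 0.486637) / (0.856).
  z_1 = (1.396 + 0.486637) / (0.856) = 2.1993,   |z_1| = 2.1993.
  z_2 = (1.396 - 0.486637) / (0.856) = 1.0623,   |z_2| = 1.0623.
Moduli of all roots: 2.1993, 1.0623.
All moduli strictly greater than 1? Yes.
Verdict: Invertible.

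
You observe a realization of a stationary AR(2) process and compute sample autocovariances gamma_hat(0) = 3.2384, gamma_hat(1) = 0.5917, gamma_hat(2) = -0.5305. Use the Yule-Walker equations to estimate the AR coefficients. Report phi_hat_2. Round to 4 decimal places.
\hat\phi_{2} = -0.2040

The Yule-Walker equations for an AR(p) process read, in matrix form,
  Gamma_p phi = r_p,   with   (Gamma_p)_{ij} = gamma(|i - j|),
                       (r_p)_i = gamma(i),   i,j = 1..p.
Substitute the sample gammas (Toeplitz matrix and right-hand side of size 2):
  Gamma_p = [[3.2384, 0.5917], [0.5917, 3.2384]]
  r_p     = [0.5917, -0.5305]
Written out:
  3.2384 phi_1 + 0.5917 phi_2 = 0.5917
  0.5917 phi_1 + 3.2384 phi_2 = -0.5305
Solve by Cramer's rule:
  det = gamma(0)^2 - gamma(1)^2 = (3.2384)^2 - (0.5917)^2 = 10.48723456 - 0.35010889 = 10.13712567
  phi_hat_1 = [gamma(1) gamma(0) - gamma(1) gamma(2)] / det = [(0.5917)(3.2384) - (0.5917)(-0.5305)] / 10.13712567 = 2.23005813 / 10.13712567 = 0.22
  phi_hat_2 = [gamma(0) gamma(2) - gamma(1)^2] / det = [(3.2384)(-0.5305) - (0.5917)^2] / 10.13712567 = -2.06808009 / 10.13712567 = -0.204
So phi_hat = [0.2200, -0.2040].
Therefore phi_hat_2 = -0.2040.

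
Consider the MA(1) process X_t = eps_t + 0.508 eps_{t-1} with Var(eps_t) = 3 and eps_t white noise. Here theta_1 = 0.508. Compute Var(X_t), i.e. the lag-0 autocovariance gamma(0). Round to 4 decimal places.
\gamma(0) = 3.7742

For an MA(q) process X_t = eps_t + sum_i theta_i eps_{t-i} with
Var(eps_t) = sigma^2, the variance is
  gamma(0) = sigma^2 * (1 + sum_i theta_i^2).
  sum_i theta_i^2 = (0.508)^2 = 0.258064.
  gamma(0) = 3 * (1 + 0.258064) = 3 * 1.258064 = 3.774192, which rounds to 3.7742.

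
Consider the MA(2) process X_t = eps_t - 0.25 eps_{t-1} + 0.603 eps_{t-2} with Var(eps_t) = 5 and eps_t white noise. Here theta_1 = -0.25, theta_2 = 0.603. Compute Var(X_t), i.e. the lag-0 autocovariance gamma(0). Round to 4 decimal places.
\gamma(0) = 7.1305

For an MA(q) process X_t = eps_t + sum_i theta_i eps_{t-i} with
Var(eps_t) = sigma^2, the variance is
  gamma(0) = sigma^2 * (1 + sum_i theta_i^2).
  sum_i theta_i^2 = (-0.25)^2 + (0.603)^2 = 0.0625 + 0.363609 = 0.426109.
  gamma(0) = 5 * (1 + 0.426109) = 5 * 1.426109 = 7.130545, which rounds to 7.1305.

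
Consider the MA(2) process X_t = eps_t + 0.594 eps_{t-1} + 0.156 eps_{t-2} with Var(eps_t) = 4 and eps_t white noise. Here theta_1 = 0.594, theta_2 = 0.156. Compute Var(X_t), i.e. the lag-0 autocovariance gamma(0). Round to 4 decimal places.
\gamma(0) = 5.5087

For an MA(q) process X_t = eps_t + sum_i theta_i eps_{t-i} with
Var(eps_t) = sigma^2, the variance is
  gamma(0) = sigma^2 * (1 + sum_i theta_i^2).
  sum_i theta_i^2 = (0.594)^2 + (0.156)^2 = 0.352836 + 0.024336 = 0.377172.
  gamma(0) = 4 * (1 + 0.377172) = 4 * 1.377172 = 5.508688, which rounds to 5.5087.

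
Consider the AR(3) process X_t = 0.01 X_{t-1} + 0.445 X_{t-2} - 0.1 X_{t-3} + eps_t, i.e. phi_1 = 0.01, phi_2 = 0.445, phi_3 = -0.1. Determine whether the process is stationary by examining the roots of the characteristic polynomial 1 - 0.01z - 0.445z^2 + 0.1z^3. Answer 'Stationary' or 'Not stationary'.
\text{Stationary}

The AR(p) characteristic polynomial is P(z) = 1 - 0.01z - 0.445z^2 + 0.1z^3.
Stationarity requires all roots to lie outside the unit circle, i.e. |z| > 1 for every root.
Degree 3: look for a simple real root z0 first, then factor out (1 - z/z0) and solve the remaining quadratic.
Testing z0 = 2: P(2) = 1 + (-0.01)(2) + (-0.445)(2)^2 + (0.1)(2)^3
  = 1 + (-0.02) + (-1.78) + (0.8) = 0.  So z_0 = 2 is a root, |z_0| = 2.
Divide out the factor (1 - 0.5 z) = (1 - z/z0) (since 1/z0 = 0.5):
  P(z) = (1 - 0.5 z)(1 + (0.49) z + (-0.2) z^2)
  [check: z-coef 0.49 - (0.5) = -0.01; z^2-coef -0.2 - (0.5)(0.49) = -0.445; z^3-coef -(0.5)(-0.2) = 0.1.]
Remaining roots from the quadratic factor 1 + (0.49) z + (-0.2) z^2:
  Set 1 + (0.49) z + (-0.2) z^2 = 0, i.e. a z^2 + b z + c = 0 with a = -0.2, b = 0.49, c = 1.
  Discriminant D = b^2 - 4ac = (0.49)^2 - 4*(-0.2)*1 = 0.2401 - (-0.8) = 1.0401.
  D >= 0, so the roots are real: z = (-b +/- sqrt(D)) / (2a) = (-0.49 +/- 1.019853) / (-0.4).
    z_1 = (-0.49 + 1.019853) / (-0.4) = -1.3246,   |z_1| = 1.3246.
    z_2 = (-0.49 - 1.019853) / (-0.4) = 3.7746,   |z_2| = 3.7746.
Moduli of all roots: 2.0000, 1.3246, 3.7746.
All moduli strictly greater than 1? Yes.
Verdict: Stationary.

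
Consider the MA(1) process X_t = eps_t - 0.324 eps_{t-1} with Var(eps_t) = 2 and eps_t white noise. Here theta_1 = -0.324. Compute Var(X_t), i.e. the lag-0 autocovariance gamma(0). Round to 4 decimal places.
\gamma(0) = 2.2100

For an MA(q) process X_t = eps_t + sum_i theta_i eps_{t-i} with
Var(eps_t) = sigma^2, the variance is
  gamma(0) = sigma^2 * (1 + sum_i theta_i^2).
  sum_i theta_i^2 = (-0.324)^2 = 0.104976.
  gamma(0) = 2 * (1 + 0.104976) = 2 * 1.104976 = 2.209952, which rounds to 2.2100.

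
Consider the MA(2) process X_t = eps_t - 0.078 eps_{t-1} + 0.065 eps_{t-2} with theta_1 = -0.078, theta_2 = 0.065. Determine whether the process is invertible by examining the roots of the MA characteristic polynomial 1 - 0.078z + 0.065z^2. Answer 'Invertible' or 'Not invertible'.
\text{Invertible}

The MA(q) characteristic polynomial is P(z) = 1 - 0.078z + 0.065z^2.
Invertibility requires all roots to lie outside the unit circle, i.e. |z| > 1 for every root.
Set 1 + (-0.078) z + (0.065) z^2 = 0, i.e. a z^2 + b z + c = 0 with a = 0.065, b = -0.078, c = 1.
Discriminant D = b^2 - 4ac = (-0.078)^2 - 4*(0.065)*1 = 0.006084 - (0.26) = -0.253916.
D < 0, so the roots are the complex-conjugate pair z = (-b +/- i sqrt(-D)) / (2a) = 0.6 +/- 3.8762i.
For a conjugate pair |z|^2 = z * conj(z) = (product of roots) = c/a = 1/(0.065) = 15.384615, so |z| = sqrt(15.384615) = 3.9223 for both roots.
Moduli of all roots: 3.9223, 3.9223.
All moduli strictly greater than 1? Yes.
Verdict: Invertible.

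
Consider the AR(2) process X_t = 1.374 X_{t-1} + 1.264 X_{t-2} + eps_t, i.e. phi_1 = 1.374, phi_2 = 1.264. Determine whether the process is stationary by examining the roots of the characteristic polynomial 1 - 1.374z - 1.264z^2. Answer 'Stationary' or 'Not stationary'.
\text{Not stationary}

The AR(p) characteristic polynomial is P(z) = 1 - 1.374z - 1.264z^2.
Stationarity requires all roots to lie outside the unit circle, i.e. |z| > 1 for every root.
Set 1 + (-1.374) z + (-1.264) z^2 = 0, i.e. a z^2 + b z + c = 0 with a = -1.264, b = -1.374, c = 1.
Discriminant D = b^2 - 4ac = (-1.374)^2 - 4*(-1.264)*1 = 1.887876 - (-5.056) = 6.943876.
D >= 0, so the roots are real: z = (-b +/- sqrt(D)) / (2a) = (1.374 +/- 2.635124) / (-2.528).
  z_1 = (1.374 + 2.635124) / (-2.528) = -1.5859,   |z_1| = 1.5859.
  z_2 = (1.374 - 2.635124) / (-2.528) = 0.4989,   |z_2| = 0.4989.
Moduli of all roots: 1.5859, 0.4989.
All moduli strictly greater than 1? No.
Verdict: Not stationary.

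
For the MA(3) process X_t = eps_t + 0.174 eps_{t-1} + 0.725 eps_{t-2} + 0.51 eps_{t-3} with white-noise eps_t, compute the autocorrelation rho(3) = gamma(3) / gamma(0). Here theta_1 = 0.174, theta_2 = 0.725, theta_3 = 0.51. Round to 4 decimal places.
\rho(3) = 0.2808

For an MA(q) process with theta_0 = 1, the autocovariance is
  gamma(k) = sigma^2 * sum_{i=0..q-k} theta_i * theta_{i+k},
and rho(k) = gamma(k) / gamma(0). Sigma^2 cancels.
  numerator   = (1)*(0.51) = 0.51.
  denominator = (1)^2 + (0.174)^2 + (0.725)^2 + (0.51)^2 = 1.816001.
  rho(3) = 0.51 / 1.816001 = 0.2808.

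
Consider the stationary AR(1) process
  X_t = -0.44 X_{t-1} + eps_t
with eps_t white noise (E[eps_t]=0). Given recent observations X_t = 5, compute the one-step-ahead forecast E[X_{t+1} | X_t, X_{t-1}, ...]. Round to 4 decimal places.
E[X_{t+1} \mid \mathcal F_t] = -2.2000

For an AR(p) model X_t = c + sum_i phi_i X_{t-i} + eps_t, the
one-step-ahead conditional mean is
  E[X_{t+1} | X_t, ...] = c + sum_i phi_i X_{t+1-i}.
Substitute known values:
  E[X_{t+1} | ...] = (-0.44) * (5)
                   = -2.2000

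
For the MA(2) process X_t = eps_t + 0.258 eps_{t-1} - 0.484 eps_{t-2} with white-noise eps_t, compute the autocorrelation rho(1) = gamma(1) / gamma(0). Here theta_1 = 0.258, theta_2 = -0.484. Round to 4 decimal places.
\rho(1) = 0.1023

For an MA(q) process with theta_0 = 1, the autocovariance is
  gamma(k) = sigma^2 * sum_{i=0..q-k} theta_i * theta_{i+k},
and rho(k) = gamma(k) / gamma(0). Sigma^2 cancels.
  numerator   = (1)*(0.258) + (0.258)*(-0.484) = 0.133128.
  denominator = (1)^2 + (0.258)^2 + (-0.484)^2 = 1.30082.
  rho(1) = 0.133128 / 1.30082 = 0.1023.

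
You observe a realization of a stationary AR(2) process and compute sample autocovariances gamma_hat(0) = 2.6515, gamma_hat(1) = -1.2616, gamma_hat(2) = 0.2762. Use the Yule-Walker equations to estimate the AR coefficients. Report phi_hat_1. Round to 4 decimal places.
\hat\phi_{1} = -0.5510

The Yule-Walker equations for an AR(p) process read, in matrix form,
  Gamma_p phi = r_p,   with   (Gamma_p)_{ij} = gamma(|i - j|),
                       (r_p)_i = gamma(i),   i,j = 1..p.
Substitute the sample gammas (Toeplitz matrix and right-hand side of size 2):
  Gamma_p = [[2.6515, -1.2616], [-1.2616, 2.6515]]
  r_p     = [-1.2616, 0.2762]
Written out:
  2.6515 phi_1 - 1.2616 phi_2 = -1.2616
  -1.2616 phi_1 + 2.6515 phi_2 = 0.2762
Solve by Cramer's rule:
  det = gamma(0)^2 - gamma(1)^2 = (2.6515)^2 - (-1.2616)^2 = 7.03045225 - 1.59163456 = 5.43881769
  phi_hat_1 = [gamma(1) gamma(0) - gamma(1) gamma(2)] / det = [(-1.2616)(2.6515) - (-1.2616)(0.2762)] / 5.43881769 = -2.99667848 / 5.43881769 = -0.551
  phi_hat_2 = [gamma(0) gamma(2) - gamma(1)^2] / det = [(2.6515)(0.2762) - (-1.2616)^2] / 5.43881769 = -0.85929026 / 5.43881769 = -0.158
So phi_hat = [-0.5510, -0.1580].
Therefore phi_hat_1 = -0.5510.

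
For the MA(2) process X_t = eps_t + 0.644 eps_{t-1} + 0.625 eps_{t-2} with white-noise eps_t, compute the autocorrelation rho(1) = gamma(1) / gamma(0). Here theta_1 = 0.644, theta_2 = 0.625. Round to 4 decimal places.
\rho(1) = 0.5797

For an MA(q) process with theta_0 = 1, the autocovariance is
  gamma(k) = sigma^2 * sum_{i=0..q-k} theta_i * theta_{i+k},
and rho(k) = gamma(k) / gamma(0). Sigma^2 cancels.
  numerator   = (1)*(0.644) + (0.644)*(0.625) = 1.0465.
  denominator = (1)^2 + (0.644)^2 + (0.625)^2 = 1.805361.
  rho(1) = 1.0465 / 1.805361 = 0.5797.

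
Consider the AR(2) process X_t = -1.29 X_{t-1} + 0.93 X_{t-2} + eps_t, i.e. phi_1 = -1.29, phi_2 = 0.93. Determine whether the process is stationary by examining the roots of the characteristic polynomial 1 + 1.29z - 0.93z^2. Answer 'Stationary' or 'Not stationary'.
\text{Not stationary}

The AR(p) characteristic polynomial is P(z) = 1 + 1.29z - 0.93z^2.
Stationarity requires all roots to lie outside the unit circle, i.e. |z| > 1 for every root.
Set 1 + (1.29) z + (-0.93) z^2 = 0, i.e. a z^2 + b z + c = 0 with a = -0.93, b = 1.29, c = 1.
Discriminant D = b^2 - 4ac = (1.29)^2 - 4*(-0.93)*1 = 1.6641 - (-3.72) = 5.3841.
D >= 0, so the roots are real: z = (-b +/- sqrt(D)) / (2a) = (-1.29 +/- 2.320366) / (-1.86).
  z_1 = (-1.29 + 2.320366) / (-1.86) = -0.554,   |z_1| = 0.554.
  z_2 = (-1.29 - 2.320366) / (-1.86) = 1.9411,   |z_2| = 1.9411.
Moduli of all roots: 0.5540, 1.9411.
All moduli strictly greater than 1? No.
Verdict: Not stationary.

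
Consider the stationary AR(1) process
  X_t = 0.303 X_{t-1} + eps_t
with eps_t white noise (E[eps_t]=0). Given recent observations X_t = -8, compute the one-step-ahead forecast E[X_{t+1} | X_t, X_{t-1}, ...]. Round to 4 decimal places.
E[X_{t+1} \mid \mathcal F_t] = -2.4240

For an AR(p) model X_t = c + sum_i phi_i X_{t-i} + eps_t, the
one-step-ahead conditional mean is
  E[X_{t+1} | X_t, ...] = c + sum_i phi_i X_{t+1-i}.
Substitute known values:
  E[X_{t+1} | ...] = (0.303) * (-8)
                   = -2.4240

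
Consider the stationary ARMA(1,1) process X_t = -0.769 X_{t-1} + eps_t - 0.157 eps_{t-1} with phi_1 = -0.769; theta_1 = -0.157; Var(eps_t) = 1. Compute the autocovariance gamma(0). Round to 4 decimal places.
\gamma(0) = 3.0984

Multiply the model equation by X_{t-k} and take expectations. With theta_0 = psi_0 = 1 and psi_j the MA(infinity) weights, this gives
  gamma(k) - sum_i phi_i gamma(k-i) = c_k,
  c_k = sigma^2 * sum_{j=k..q} theta_j psi_{j-k}   (c_k = 0 for k > q),
using gamma(-m) = gamma(m).
psi-weights needed (psi_j = theta_j + sum_i phi_i psi_{j-i}):
  psi_1 = theta_1 + phi_1 = -0.157 + (-0.769) = -0.926
Right-hand sides:
  c_0 = sigma^2 (1 + theta_1 psi_1) = 1 * (1 + (-0.157)(-0.926)) = 1 * 1.145382 = 1.145382
  c_1 = sigma^2 theta_1 = 1 * (-0.157) = -0.157
  c_2 = 0
Equations for k = 0 and k = 1 (AR order 1):
  gamma(0) = phi_1 gamma(1) + c_0
  gamma(1) = phi_1 gamma(0) + c_1
Substituting the second into the first: gamma(0) (1 - phi_1^2) = c_0 + phi_1 c_1, so
  gamma(0) = (c_0 + phi_1 c_1) / (1 - phi_1^2) = (1.145382 + (-0.769)(-0.157)) / (1 - (-0.769)^2) = 1.266115 / 0.408639 = 3.09837.
Therefore gamma(0) = 3.0984 (to 4 decimal places).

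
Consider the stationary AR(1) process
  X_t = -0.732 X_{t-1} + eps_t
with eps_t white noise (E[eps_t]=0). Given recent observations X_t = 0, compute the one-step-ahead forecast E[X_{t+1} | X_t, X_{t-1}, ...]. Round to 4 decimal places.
E[X_{t+1} \mid \mathcal F_t] = 0.0000

For an AR(p) model X_t = c + sum_i phi_i X_{t-i} + eps_t, the
one-step-ahead conditional mean is
  E[X_{t+1} | X_t, ...] = c + sum_i phi_i X_{t+1-i}.
Substitute known values:
  E[X_{t+1} | ...] = (-0.732) * (0)
                   = 0.0000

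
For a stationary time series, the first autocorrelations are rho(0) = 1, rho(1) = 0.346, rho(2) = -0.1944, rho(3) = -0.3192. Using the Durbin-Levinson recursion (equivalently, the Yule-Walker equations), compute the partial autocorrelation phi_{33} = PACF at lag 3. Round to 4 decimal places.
\phi_{33} = -0.1360

The PACF at lag k is phi_{kk}, the last component of the solution
to the Yule-Walker system G_k phi = r_k where
  (G_k)_{ij} = rho(|i - j|), (r_k)_i = rho(i), i,j = 1..k.
Equivalently, Durbin-Levinson gives phi_{kk} iteratively:
  phi_{11} = rho(1)
  phi_{kk} = [rho(k) - sum_{j=1..k-1} phi_{k-1,j} rho(k-j)]
            / [1 - sum_{j=1..k-1} phi_{k-1,j} rho(j)],
  phi_{k,j} = phi_{k-1,j} - phi_{kk} phi_{k-1,k-j},  j = 1..k-1.
Step k = 1:
  phi_11 = rho(1) = 0.346.
Step k = 2:
  phi_22 = [rho(2) - phi_11 rho(1)] / [1 - phi_11 rho(1)] = [-0.1944 - (0.346)(0.346)] / [1 - (0.346)(0.346)]
         = -0.314116 / 0.880284 = -0.356835.
  Update: phi_21 = phi_11 - phi_22 phi_11 = 0.346 - (-0.356835)(0.346) = 0.469465.
Step k = 3:
  phi_33 = [rho(3) - phi_21 rho(2) - phi_22 rho(1)] / [1 - phi_21 rho(1) - phi_22 rho(2)]
    numerator   = -0.3192 - (0.469465)(-0.1944) - (-0.356835)(0.346) = -0.10447118
    denominator = 1 - (0.469465)(0.346) - (-0.356835)(-0.1944) = 0.76819647
  phi_33 = -0.10447118 / 0.76819647 = -0.136.
Therefore phi_{33} = -0.1360.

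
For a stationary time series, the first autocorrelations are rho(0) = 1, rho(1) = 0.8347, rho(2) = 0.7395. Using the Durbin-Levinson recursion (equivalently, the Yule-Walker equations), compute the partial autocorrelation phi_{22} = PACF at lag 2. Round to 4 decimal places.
\phi_{22} = 0.1410

The PACF at lag k is phi_{kk}, the last component of the solution
to the Yule-Walker system G_k phi = r_k where
  (G_k)_{ij} = rho(|i - j|), (r_k)_i = rho(i), i,j = 1..k.
Equivalently, Durbin-Levinson gives phi_{kk} iteratively:
  phi_{11} = rho(1)
  phi_{kk} = [rho(k) - sum_{j=1..k-1} phi_{k-1,j} rho(k-j)]
            / [1 - sum_{j=1..k-1} phi_{k-1,j} rho(j)],
  phi_{k,j} = phi_{k-1,j} - phi_{kk} phi_{k-1,k-j},  j = 1..k-1.
Step k = 1:
  phi_11 = rho(1) = 0.8347.
Step k = 2:
  phi_22 = [rho(2) - phi_11 rho(1)] / [1 - phi_11 rho(1)] = [0.7395 - (0.8347)(0.8347)] / [1 - (0.8347)(0.8347)]
         = 0.04277591 / 0.30327591 = 0.141.
Therefore phi_{22} = 0.1410.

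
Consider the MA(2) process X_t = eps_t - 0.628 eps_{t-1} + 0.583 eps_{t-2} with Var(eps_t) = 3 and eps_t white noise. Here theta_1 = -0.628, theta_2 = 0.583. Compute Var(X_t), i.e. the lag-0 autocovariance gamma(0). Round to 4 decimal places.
\gamma(0) = 5.2028

For an MA(q) process X_t = eps_t + sum_i theta_i eps_{t-i} with
Var(eps_t) = sigma^2, the variance is
  gamma(0) = sigma^2 * (1 + sum_i theta_i^2).
  sum_i theta_i^2 = (-0.628)^2 + (0.583)^2 = 0.394384 + 0.339889 = 0.734273.
  gamma(0) = 3 * (1 + 0.734273) = 3 * 1.734273 = 5.202819, which rounds to 5.2028.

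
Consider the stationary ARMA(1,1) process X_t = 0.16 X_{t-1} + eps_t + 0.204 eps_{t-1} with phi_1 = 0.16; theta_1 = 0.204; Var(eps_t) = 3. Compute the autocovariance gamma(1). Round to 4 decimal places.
\gamma(1) = 1.1573

Multiply the model equation by X_{t-k} and take expectations. With theta_0 = psi_0 = 1 and psi_j the MA(infinity) weights, this gives
  gamma(k) - sum_i phi_i gamma(k-i) = c_k,
  c_k = sigma^2 * sum_{j=k..q} theta_j psi_{j-k}   (c_k = 0 for k > q),
using gamma(-m) = gamma(m).
psi-weights needed (psi_j = theta_j + sum_i phi_i psi_{j-i}):
  psi_1 = theta_1 + phi_1 = 0.204 + (0.16) = 0.364
Right-hand sides:
  c_0 = sigma^2 (1 + theta_1 psi_1) = 3 * (1 + (0.204)(0.364)) = 3 * 1.074256 = 3.222768
  c_1 = sigma^2 theta_1 = 3 * (0.204) = 0.612
  c_2 = 0
Equations for k = 0 and k = 1 (AR order 1):
  gamma(0) = phi_1 gamma(1) + c_0
  gamma(1) = phi_1 gamma(0) + c_1
Substituting the second into the first: gamma(0) (1 - phi_1^2) = c_0 + phi_1 c_1, so
  gamma(0) = (c_0 + phi_1 c_1) / (1 - phi_1^2) = (3.222768 + (0.16)(0.612)) / (1 - (0.16)^2) = 3.320688 / 0.9744 = 3.407931.
  gamma(1) = phi_1 gamma(0) + c_1 = (0.16)(3.407931) + (0.612) = 1.157269.
Therefore gamma(1) = 1.1573 (to 4 decimal places).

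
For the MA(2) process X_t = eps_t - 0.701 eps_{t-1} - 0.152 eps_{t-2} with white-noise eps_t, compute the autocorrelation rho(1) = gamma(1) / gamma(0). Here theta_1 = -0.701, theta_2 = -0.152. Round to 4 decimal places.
\rho(1) = -0.3925

For an MA(q) process with theta_0 = 1, the autocovariance is
  gamma(k) = sigma^2 * sum_{i=0..q-k} theta_i * theta_{i+k},
and rho(k) = gamma(k) / gamma(0). Sigma^2 cancels.
  numerator   = (1)*(-0.701) + (-0.701)*(-0.152) = -0.594448.
  denominator = (1)^2 + (-0.701)^2 + (-0.152)^2 = 1.514505.
  rho(1) = -0.594448 / 1.514505 = -0.3925.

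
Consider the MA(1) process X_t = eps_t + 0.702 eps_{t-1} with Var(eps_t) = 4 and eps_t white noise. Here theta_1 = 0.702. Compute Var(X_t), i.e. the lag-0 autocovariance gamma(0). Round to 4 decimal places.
\gamma(0) = 5.9712

For an MA(q) process X_t = eps_t + sum_i theta_i eps_{t-i} with
Var(eps_t) = sigma^2, the variance is
  gamma(0) = sigma^2 * (1 + sum_i theta_i^2).
  sum_i theta_i^2 = (0.702)^2 = 0.492804.
  gamma(0) = 4 * (1 + 0.492804) = 4 * 1.492804 = 5.971216, which rounds to 5.9712.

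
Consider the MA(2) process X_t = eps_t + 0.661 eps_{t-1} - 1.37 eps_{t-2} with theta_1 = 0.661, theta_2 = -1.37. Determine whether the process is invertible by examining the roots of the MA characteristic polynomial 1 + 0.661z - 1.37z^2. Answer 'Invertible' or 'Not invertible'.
\text{Not invertible}

The MA(q) characteristic polynomial is P(z) = 1 + 0.661z - 1.37z^2.
Invertibility requires all roots to lie outside the unit circle, i.e. |z| > 1 for every root.
Set 1 + (0.661) z + (-1.37) z^2 = 0, i.e. a z^2 + b z + c = 0 with a = -1.37, b = 0.661, c = 1.
Discriminant D = b^2 - 4ac = (0.661)^2 - 4*(-1.37)*1 = 0.436921 - (-5.48) = 5.916921.
D >= 0, so the roots are real: z = (-b +/- sqrt(D)) / (2a) = (-0.661 +/- 2.432472) / (-2.74).
  z_1 = (-0.661 + 2.432472) / (-2.74) = -0.6465,   |z_1| = 0.6465.
  z_2 = (-0.661 - 2.432472) / (-2.74) = 1.129,   |z_2| = 1.129.
Moduli of all roots: 0.6465, 1.1290.
All moduli strictly greater than 1? No.
Verdict: Not invertible.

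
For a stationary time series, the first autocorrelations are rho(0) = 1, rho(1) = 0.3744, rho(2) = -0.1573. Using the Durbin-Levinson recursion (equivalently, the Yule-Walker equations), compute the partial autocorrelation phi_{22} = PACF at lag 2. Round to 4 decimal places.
\phi_{22} = -0.3460

The PACF at lag k is phi_{kk}, the last component of the solution
to the Yule-Walker system G_k phi = r_k where
  (G_k)_{ij} = rho(|i - j|), (r_k)_i = rho(i), i,j = 1..k.
Equivalently, Durbin-Levinson gives phi_{kk} iteratively:
  phi_{11} = rho(1)
  phi_{kk} = [rho(k) - sum_{j=1..k-1} phi_{k-1,j} rho(k-j)]
            / [1 - sum_{j=1..k-1} phi_{k-1,j} rho(j)],
  phi_{k,j} = phi_{k-1,j} - phi_{kk} phi_{k-1,k-j},  j = 1..k-1.
Step k = 1:
  phi_11 = rho(1) = 0.3744.
Step k = 2:
  phi_22 = [rho(2) - phi_11 rho(1)] / [1 - phi_11 rho(1)] = [-0.1573 - (0.3744)(0.3744)] / [1 - (0.3744)(0.3744)]
         = -0.29747536 / 0.85982464 = -0.346.
Therefore phi_{22} = -0.3460.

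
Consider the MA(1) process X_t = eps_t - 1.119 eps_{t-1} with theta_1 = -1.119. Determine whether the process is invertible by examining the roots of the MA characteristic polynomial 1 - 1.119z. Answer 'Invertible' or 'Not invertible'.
\text{Not invertible}

The MA(q) characteristic polynomial is P(z) = 1 - 1.119z.
Invertibility requires all roots to lie outside the unit circle, i.e. |z| > 1 for every root.
This is linear in z: 1 + (-1.119) z = 0  =>  z = -1/(-1.119) = 0.893655,  |z| = 0.893655.
Moduli of all roots: 0.8937.
All moduli strictly greater than 1? No.
Verdict: Not invertible.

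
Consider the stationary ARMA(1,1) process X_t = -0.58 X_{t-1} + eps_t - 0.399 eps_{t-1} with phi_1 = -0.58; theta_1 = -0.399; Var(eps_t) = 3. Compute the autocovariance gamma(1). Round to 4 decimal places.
\gamma(1) = -5.4501

Multiply the model equation by X_{t-k} and take expectations. With theta_0 = psi_0 = 1 and psi_j the MA(infinity) weights, this gives
  gamma(k) - sum_i phi_i gamma(k-i) = c_k,
  c_k = sigma^2 * sum_{j=k..q} theta_j psi_{j-k}   (c_k = 0 for k > q),
using gamma(-m) = gamma(m).
psi-weights needed (psi_j = theta_j + sum_i phi_i psi_{j-i}):
  psi_1 = theta_1 + phi_1 = -0.399 + (-0.58) = -0.979
Right-hand sides:
  c_0 = sigma^2 (1 + theta_1 psi_1) = 3 * (1 + (-0.399)(-0.979)) = 3 * 1.390621 = 4.171863
  c_1 = sigma^2 theta_1 = 3 * (-0.399) = -1.197
  c_2 = 0
Equations for k = 0 and k = 1 (AR order 1):
  gamma(0) = phi_1 gamma(1) + c_0
  gamma(1) = phi_1 gamma(0) + c_1
Substituting the second into the first: gamma(0) (1 - phi_1^2) = c_0 + phi_1 c_1, so
  gamma(0) = (c_0 + phi_1 c_1) / (1 - phi_1^2) = (4.171863 + (-0.58)(-1.197)) / (1 - (-0.58)^2) = 4.866123 / 0.6636 = 7.332916.
  gamma(1) = phi_1 gamma(0) + c_1 = (-0.58)(7.332916) + (-1.197) = -5.450091.
Therefore gamma(1) = -5.4501 (to 4 decimal places).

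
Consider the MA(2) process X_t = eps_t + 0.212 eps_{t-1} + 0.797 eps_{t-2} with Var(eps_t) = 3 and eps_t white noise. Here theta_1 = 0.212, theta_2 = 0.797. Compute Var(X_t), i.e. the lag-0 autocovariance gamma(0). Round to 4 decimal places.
\gamma(0) = 5.0405

For an MA(q) process X_t = eps_t + sum_i theta_i eps_{t-i} with
Var(eps_t) = sigma^2, the variance is
  gamma(0) = sigma^2 * (1 + sum_i theta_i^2).
  sum_i theta_i^2 = (0.212)^2 + (0.797)^2 = 0.044944 + 0.635209 = 0.680153.
  gamma(0) = 3 * (1 + 0.680153) = 3 * 1.680153 = 5.040459, which rounds to 5.0405.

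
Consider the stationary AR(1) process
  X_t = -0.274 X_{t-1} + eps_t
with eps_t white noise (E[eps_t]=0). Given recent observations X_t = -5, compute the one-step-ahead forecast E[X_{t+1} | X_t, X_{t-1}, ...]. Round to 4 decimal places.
E[X_{t+1} \mid \mathcal F_t] = 1.3700

For an AR(p) model X_t = c + sum_i phi_i X_{t-i} + eps_t, the
one-step-ahead conditional mean is
  E[X_{t+1} | X_t, ...] = c + sum_i phi_i X_{t+1-i}.
Substitute known values:
  E[X_{t+1} | ...] = (-0.274) * (-5)
                   = 1.3700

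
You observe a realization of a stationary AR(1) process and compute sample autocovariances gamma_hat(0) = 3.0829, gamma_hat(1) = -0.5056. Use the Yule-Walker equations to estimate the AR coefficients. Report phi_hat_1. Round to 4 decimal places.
\hat\phi_{1} = -0.1640

The Yule-Walker equations for an AR(p) process read, in matrix form,
  Gamma_p phi = r_p,   with   (Gamma_p)_{ij} = gamma(|i - j|),
                       (r_p)_i = gamma(i),   i,j = 1..p.
Substitute the sample gammas (Toeplitz matrix and right-hand side of size 1):
  Gamma_p = [[3.0829]]
  r_p     = [-0.5056]
With p = 1 this is the single equation gamma(0) phi_1 = gamma(1):
  phi_hat_1 = gamma(1) / gamma(0) = -0.5056 / 3.0829 = -0.1640.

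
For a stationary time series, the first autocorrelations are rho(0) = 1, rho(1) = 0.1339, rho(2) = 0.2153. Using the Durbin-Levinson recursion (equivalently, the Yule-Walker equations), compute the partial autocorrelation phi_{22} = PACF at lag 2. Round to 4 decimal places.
\phi_{22} = 0.2010

The PACF at lag k is phi_{kk}, the last component of the solution
to the Yule-Walker system G_k phi = r_k where
  (G_k)_{ij} = rho(|i - j|), (r_k)_i = rho(i), i,j = 1..k.
Equivalently, Durbin-Levinson gives phi_{kk} iteratively:
  phi_{11} = rho(1)
  phi_{kk} = [rho(k) - sum_{j=1..k-1} phi_{k-1,j} rho(k-j)]
            / [1 - sum_{j=1..k-1} phi_{k-1,j} rho(j)],
  phi_{k,j} = phi_{k-1,j} - phi_{kk} phi_{k-1,k-j},  j = 1..k-1.
Step k = 1:
  phi_11 = rho(1) = 0.1339.
Step k = 2:
  phi_22 = [rho(2) - phi_11 rho(1)] / [1 - phi_11 rho(1)] = [0.2153 - (0.1339)(0.1339)] / [1 - (0.1339)(0.1339)]
         = 0.19737079 / 0.98207079 = 0.201.
Therefore phi_{22} = 0.2010.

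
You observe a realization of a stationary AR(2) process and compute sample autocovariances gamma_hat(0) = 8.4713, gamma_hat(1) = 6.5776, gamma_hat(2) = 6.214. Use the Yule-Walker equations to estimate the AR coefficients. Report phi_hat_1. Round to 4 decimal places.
\hat\phi_{1} = 0.5210

The Yule-Walker equations for an AR(p) process read, in matrix form,
  Gamma_p phi = r_p,   with   (Gamma_p)_{ij} = gamma(|i - j|),
                       (r_p)_i = gamma(i),   i,j = 1..p.
Substitute the sample gammas (Toeplitz matrix and right-hand side of size 2):
  Gamma_p = [[8.4713, 6.5776], [6.5776, 8.4713]]
  r_p     = [6.5776, 6.214]
Written out:
  8.4713 phi_1 + 6.5776 phi_2 = 6.5776
  6.5776 phi_1 + 8.4713 phi_2 = 6.214
Solve by Cramer's rule:
  det = gamma(0)^2 - gamma(1)^2 = (8.4713)^2 - (6.5776)^2 = 71.76292369 - 43.26482176 = 28.49810193
  phi_hat_1 = [gamma(1) gamma(0) - gamma(1) gamma(2)] / det = [(6.5776)(8.4713) - (6.5776)(6.214)] / 28.49810193 = 14.84761648 / 28.49810193 = 0.521
  phi_hat_2 = [gamma(0) gamma(2) - gamma(1)^2] / det = [(8.4713)(6.214) - (6.5776)^2] / 28.49810193 = 9.37583644 / 28.49810193 = 0.329
So phi_hat = [0.5210, 0.3290].
Therefore phi_hat_1 = 0.5210.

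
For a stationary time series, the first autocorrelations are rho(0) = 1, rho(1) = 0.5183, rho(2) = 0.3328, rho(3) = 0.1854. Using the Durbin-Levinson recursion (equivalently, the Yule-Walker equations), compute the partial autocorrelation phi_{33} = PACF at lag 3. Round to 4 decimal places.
\phi_{33} = -0.0240

The PACF at lag k is phi_{kk}, the last component of the solution
to the Yule-Walker system G_k phi = r_k where
  (G_k)_{ij} = rho(|i - j|), (r_k)_i = rho(i), i,j = 1..k.
Equivalently, Durbin-Levinson gives phi_{kk} iteratively:
  phi_{11} = rho(1)
  phi_{kk} = [rho(k) - sum_{j=1..k-1} phi_{k-1,j} rho(k-j)]
            / [1 - sum_{j=1..k-1} phi_{k-1,j} rho(j)],
  phi_{k,j} = phi_{k-1,j} - phi_{kk} phi_{k-1,k-j},  j = 1..k-1.
Step k = 1:
  phi_11 = rho(1) = 0.5183.
Step k = 2:
  phi_22 = [rho(2) - phi_11 rho(1)] / [1 - phi_11 rho(1)] = [0.3328 - (0.5183)(0.5183)] / [1 - (0.5183)(0.5183)]
         = 0.06416511 / 0.73136511 = 0.087733.
  Update: phi_21 = phi_11 - phi_22 phi_11 = 0.5183 - (0.087733)(0.5183) = 0.472828.
Step k = 3:
  phi_33 = [rho(3) - phi_21 rho(2) - phi_22 rho(1)] / [1 - phi_21 rho(1) - phi_22 rho(2)]
    numerator   = 0.1854 - (0.472828)(0.3328) - (0.087733)(0.5183) = -0.01742929
    denominator = 1 - (0.472828)(0.5183) - (0.087733)(0.3328) = 0.72573569
  phi_33 = -0.01742929 / 0.72573569 = -0.024.
Therefore phi_{33} = -0.0240.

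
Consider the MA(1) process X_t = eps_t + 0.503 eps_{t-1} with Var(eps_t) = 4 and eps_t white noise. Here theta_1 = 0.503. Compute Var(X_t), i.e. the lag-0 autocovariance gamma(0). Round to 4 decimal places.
\gamma(0) = 5.0120

For an MA(q) process X_t = eps_t + sum_i theta_i eps_{t-i} with
Var(eps_t) = sigma^2, the variance is
  gamma(0) = sigma^2 * (1 + sum_i theta_i^2).
  sum_i theta_i^2 = (0.503)^2 = 0.253009.
  gamma(0) = 4 * (1 + 0.253009) = 4 * 1.253009 = 5.012036, which rounds to 5.0120.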